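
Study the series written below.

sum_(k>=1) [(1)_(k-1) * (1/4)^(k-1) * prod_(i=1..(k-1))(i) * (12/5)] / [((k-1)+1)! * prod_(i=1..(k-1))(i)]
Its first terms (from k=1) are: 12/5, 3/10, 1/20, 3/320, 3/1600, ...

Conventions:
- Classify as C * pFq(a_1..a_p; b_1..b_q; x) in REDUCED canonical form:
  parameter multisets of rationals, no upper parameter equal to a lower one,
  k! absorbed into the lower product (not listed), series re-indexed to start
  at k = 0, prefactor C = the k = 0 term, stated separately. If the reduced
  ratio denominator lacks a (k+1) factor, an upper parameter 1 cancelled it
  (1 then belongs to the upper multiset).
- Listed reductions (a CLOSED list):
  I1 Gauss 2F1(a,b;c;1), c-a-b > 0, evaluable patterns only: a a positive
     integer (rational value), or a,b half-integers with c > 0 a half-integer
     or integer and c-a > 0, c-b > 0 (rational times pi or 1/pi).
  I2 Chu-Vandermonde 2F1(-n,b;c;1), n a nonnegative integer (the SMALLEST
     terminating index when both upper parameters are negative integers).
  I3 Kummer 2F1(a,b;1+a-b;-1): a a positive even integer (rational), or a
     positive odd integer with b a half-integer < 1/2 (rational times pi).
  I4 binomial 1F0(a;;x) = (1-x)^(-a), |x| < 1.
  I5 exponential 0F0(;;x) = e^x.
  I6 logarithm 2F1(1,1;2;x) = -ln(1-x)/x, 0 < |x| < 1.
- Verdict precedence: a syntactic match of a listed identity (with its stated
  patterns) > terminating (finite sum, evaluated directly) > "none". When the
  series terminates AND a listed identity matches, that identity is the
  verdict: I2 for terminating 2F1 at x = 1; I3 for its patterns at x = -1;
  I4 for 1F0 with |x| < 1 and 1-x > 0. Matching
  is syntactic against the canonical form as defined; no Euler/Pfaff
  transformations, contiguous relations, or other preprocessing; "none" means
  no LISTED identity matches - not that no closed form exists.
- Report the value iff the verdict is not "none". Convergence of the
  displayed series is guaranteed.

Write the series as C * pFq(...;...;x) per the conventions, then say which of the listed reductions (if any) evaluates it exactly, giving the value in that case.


Canonical form: C = 12/5 times 2F1 with upper {1, 1}, lower {2}, x = 1/4. Verdict: logarithm (I6) applies (the logarithm: parameters (1,1;2), x = 1/4). Sum: (-48/5) * ln(3/4).

Key step: t_0 = 12/5 here, and the product of the first k integers (C = 12/5) is k!.
Term ratio: r(k) = (1/4) * (k+1) (k+1) / [(k+2) (k+1)] - poly over poly, x = (1/4) from leading terms; C = 12/5 at k = 0.


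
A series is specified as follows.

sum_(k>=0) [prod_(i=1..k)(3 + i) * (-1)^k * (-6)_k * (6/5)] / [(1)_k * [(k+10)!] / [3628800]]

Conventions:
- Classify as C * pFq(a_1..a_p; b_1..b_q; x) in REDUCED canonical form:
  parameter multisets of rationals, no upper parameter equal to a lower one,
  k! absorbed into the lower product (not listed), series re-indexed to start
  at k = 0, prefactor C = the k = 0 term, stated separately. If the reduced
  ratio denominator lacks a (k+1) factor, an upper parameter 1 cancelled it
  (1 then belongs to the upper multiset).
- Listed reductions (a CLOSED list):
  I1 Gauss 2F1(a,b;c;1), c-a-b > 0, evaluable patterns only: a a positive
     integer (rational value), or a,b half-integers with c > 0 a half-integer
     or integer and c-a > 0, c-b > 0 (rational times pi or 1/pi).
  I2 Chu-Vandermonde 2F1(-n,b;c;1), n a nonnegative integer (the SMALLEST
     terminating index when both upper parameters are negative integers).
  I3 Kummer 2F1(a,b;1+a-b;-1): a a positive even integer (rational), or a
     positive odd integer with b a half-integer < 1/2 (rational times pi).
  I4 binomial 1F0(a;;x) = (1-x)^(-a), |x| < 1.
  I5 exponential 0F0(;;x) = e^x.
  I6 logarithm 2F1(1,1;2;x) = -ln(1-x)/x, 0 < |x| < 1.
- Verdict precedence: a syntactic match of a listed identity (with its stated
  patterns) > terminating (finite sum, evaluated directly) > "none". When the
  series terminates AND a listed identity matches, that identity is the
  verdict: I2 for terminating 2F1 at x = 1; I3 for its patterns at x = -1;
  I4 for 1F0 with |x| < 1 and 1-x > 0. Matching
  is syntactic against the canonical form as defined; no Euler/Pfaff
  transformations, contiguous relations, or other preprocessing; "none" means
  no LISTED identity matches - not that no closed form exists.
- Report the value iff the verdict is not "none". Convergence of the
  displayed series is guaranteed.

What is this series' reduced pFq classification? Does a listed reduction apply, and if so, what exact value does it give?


Prefactor 6/5, argument -1: 2F1 with upper {-6, 4} over lower {11}. Verdict: Kummer (I3) fires (x = -1; c = 11 equals 1+a-b for upper {-6, 4}: listed pattern). Hence: 9.

Key step: with t_0 = 6/5, (1)_k (C = 6/5) is k! itself.
Adjacent-term ratio: r(k) = (-1) * (k-6) (k+4) / [(k+11) (k+1)] - poly over poly, x = (-1) from leading terms; C = 6/5 at k = 0.


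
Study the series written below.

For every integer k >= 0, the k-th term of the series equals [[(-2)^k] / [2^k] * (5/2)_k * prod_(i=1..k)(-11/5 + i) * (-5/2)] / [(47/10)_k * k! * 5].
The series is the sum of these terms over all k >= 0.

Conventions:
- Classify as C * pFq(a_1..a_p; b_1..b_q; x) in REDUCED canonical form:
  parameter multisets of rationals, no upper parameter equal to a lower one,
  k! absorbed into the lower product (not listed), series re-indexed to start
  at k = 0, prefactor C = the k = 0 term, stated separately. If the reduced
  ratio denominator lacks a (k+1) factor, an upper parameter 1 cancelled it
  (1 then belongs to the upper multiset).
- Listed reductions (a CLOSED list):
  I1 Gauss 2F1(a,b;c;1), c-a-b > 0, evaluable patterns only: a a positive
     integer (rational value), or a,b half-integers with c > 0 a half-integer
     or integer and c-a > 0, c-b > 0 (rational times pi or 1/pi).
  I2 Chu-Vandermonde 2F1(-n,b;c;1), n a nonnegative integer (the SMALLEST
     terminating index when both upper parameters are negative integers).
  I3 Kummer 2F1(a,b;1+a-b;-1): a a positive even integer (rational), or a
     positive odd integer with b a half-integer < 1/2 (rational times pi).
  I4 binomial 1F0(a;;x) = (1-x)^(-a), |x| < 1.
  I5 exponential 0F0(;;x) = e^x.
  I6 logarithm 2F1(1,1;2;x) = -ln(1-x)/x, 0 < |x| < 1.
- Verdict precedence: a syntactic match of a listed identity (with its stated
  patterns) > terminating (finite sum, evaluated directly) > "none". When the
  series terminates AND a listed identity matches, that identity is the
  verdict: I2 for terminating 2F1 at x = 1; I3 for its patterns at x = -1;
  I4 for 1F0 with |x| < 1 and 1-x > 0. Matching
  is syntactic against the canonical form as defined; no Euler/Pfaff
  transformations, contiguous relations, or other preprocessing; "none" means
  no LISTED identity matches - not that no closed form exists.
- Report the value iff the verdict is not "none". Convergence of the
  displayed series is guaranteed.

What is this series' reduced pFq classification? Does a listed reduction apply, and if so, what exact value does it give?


Prefactor -1/2, argument -1: 2F1 with upper {-6/5, 5/2} over lower {47/10}. Verdict: none here - no I1-I6 shape fits x = -1 with lower {47/10}.

Structural cue: from the first term -1/2: the running product (C = -1/2, x = -1) telescopes to a rising factorial.
Step ratio: r(k) = (-1) * (k-6/5) (k+5/2) / [(k+47/10) (k+1)] - rational; roots negated = parameters, x = (-1), C = -1/2.


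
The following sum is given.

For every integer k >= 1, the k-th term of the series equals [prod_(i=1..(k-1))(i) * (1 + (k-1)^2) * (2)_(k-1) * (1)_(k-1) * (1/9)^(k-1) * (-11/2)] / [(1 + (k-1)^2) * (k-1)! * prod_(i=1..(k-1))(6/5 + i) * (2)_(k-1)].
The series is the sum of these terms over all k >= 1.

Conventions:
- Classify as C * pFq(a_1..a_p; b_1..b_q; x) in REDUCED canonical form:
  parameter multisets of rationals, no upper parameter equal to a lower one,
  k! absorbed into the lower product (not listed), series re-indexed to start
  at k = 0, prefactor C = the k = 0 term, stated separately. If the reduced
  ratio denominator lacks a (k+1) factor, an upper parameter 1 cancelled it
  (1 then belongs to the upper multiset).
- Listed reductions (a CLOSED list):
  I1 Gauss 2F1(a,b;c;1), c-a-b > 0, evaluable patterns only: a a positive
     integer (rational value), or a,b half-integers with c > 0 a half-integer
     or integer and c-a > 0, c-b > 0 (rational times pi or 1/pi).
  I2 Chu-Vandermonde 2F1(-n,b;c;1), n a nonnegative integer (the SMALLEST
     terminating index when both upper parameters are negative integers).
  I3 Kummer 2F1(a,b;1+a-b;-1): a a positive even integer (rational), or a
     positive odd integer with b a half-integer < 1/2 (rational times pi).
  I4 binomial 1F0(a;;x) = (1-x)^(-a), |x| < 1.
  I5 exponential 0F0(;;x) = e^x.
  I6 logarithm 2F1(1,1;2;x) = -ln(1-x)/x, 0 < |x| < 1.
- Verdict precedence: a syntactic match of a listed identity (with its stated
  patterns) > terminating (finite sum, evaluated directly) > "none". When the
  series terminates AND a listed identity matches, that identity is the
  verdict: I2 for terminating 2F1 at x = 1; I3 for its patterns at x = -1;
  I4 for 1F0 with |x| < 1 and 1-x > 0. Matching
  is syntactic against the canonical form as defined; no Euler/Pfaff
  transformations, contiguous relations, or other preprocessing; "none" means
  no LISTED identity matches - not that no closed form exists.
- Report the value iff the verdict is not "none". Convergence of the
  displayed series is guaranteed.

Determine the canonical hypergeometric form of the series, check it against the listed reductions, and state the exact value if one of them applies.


Reduced: x = 1/9, 2F1, upper = {1, 1}, lower = {11/5}, C = -11/2. Verdict: none. Every listed pattern misses the 2F1 form at 1/9, upper {1, 1}.

The tell: x = (1/9) and k^2 + 1 divides numerator and denominator alike; C = -11/2 after cancelling.
Step ratio: r(k) = (1/9) * (k+1) (k+1) / [(k+11/5) (k+1)] - poly over poly, x = (1/9) from leading terms; C = -11/2 at k = 0.


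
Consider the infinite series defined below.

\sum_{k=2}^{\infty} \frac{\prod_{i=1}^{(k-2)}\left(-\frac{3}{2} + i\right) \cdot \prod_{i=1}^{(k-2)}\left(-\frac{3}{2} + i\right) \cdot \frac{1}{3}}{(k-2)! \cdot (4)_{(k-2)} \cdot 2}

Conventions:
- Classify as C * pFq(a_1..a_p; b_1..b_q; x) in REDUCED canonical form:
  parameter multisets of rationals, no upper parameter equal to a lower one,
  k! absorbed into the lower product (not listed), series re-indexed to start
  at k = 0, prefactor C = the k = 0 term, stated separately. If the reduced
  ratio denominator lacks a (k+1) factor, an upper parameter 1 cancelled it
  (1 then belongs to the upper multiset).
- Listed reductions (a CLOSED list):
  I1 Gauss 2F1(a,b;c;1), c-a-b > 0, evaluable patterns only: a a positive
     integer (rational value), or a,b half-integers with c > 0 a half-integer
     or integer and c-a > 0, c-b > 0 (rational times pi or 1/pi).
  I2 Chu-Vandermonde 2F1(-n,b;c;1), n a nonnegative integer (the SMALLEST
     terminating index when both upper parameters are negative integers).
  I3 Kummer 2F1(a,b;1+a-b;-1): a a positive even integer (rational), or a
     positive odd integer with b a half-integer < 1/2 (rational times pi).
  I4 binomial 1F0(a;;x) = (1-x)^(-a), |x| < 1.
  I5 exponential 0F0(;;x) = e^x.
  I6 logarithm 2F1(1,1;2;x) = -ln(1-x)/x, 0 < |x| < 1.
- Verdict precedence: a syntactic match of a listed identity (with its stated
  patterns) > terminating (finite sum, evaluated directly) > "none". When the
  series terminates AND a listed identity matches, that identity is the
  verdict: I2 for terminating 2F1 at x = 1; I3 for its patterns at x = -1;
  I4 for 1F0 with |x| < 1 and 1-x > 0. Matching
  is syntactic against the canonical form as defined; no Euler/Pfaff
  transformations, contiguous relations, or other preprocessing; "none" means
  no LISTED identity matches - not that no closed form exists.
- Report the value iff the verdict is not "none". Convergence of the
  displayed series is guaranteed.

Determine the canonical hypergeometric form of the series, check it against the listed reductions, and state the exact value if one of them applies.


Prefactor \frac{1}{6}, argument 1: 2F1 with upper {-\frac{1}{2}, -\frac{1}{2}} over lower {4}. Verdict: the half-integer Gauss pattern (I1) matches (x = 1; upper {-\frac{1}{2}, -\frac{1}{2}} half-integers, c = 4 in the evaluable pattern). Hence: \frac{2048}{3675} / \pi.

First insight: from the first term \frac{1}{6}: the constant factors (prefactor 1/6) combine into one prefactor.
Adjacent-term ratio: r(k) = 1 * (k-\frac{1}{2}) (k-\frac{1}{2}) / [(k+4) (k+1)] ; factor over Q: parameters, x = 1, and C = \frac{1}{6}.


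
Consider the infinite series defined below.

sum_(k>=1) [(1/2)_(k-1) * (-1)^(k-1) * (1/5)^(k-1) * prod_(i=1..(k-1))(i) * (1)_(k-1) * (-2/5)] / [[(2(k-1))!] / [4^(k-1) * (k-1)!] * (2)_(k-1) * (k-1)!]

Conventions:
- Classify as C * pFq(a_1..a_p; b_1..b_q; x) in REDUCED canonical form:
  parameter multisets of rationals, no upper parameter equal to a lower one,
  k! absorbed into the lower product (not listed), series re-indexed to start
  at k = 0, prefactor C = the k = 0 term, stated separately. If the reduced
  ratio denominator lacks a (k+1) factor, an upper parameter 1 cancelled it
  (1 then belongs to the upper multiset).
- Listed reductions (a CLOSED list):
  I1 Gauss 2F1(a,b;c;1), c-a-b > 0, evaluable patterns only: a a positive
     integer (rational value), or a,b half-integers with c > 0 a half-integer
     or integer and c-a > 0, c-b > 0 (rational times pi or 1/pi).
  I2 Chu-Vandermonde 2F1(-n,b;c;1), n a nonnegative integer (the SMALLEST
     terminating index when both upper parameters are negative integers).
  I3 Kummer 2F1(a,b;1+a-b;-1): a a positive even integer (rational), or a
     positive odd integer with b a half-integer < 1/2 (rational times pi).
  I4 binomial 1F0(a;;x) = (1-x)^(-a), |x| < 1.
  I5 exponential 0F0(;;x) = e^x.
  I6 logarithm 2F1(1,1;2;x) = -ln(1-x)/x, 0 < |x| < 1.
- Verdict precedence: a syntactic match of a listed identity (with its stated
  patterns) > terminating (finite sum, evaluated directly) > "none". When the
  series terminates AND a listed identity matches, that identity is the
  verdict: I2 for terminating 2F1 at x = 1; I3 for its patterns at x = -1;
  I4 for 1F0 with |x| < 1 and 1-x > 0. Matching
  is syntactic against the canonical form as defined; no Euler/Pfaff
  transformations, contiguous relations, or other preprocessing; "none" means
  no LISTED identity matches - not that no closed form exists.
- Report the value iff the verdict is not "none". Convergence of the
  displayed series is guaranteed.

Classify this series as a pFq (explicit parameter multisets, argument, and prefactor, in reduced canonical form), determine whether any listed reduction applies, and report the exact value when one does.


With C = -2/5: the canonical form is 2F1(1, 1; 2; -1/5). Verdict at x = -1/5: the I6 logarithm reduction matches (the logarithm: parameters (1,1;2), x = -1/5). Sum: (-2) * ln(6/5).

First insight: t_0 = -2/5 here, and the (-1)^k factor (prefactor -2/5) folds into the argument's sign.
Term ratio: r(k) = (-1/5) * (k+1) (k+1) / [(k+2) (k+1)] - rational in k. x = (-1/5); t_0 = -2/5; negate the roots.


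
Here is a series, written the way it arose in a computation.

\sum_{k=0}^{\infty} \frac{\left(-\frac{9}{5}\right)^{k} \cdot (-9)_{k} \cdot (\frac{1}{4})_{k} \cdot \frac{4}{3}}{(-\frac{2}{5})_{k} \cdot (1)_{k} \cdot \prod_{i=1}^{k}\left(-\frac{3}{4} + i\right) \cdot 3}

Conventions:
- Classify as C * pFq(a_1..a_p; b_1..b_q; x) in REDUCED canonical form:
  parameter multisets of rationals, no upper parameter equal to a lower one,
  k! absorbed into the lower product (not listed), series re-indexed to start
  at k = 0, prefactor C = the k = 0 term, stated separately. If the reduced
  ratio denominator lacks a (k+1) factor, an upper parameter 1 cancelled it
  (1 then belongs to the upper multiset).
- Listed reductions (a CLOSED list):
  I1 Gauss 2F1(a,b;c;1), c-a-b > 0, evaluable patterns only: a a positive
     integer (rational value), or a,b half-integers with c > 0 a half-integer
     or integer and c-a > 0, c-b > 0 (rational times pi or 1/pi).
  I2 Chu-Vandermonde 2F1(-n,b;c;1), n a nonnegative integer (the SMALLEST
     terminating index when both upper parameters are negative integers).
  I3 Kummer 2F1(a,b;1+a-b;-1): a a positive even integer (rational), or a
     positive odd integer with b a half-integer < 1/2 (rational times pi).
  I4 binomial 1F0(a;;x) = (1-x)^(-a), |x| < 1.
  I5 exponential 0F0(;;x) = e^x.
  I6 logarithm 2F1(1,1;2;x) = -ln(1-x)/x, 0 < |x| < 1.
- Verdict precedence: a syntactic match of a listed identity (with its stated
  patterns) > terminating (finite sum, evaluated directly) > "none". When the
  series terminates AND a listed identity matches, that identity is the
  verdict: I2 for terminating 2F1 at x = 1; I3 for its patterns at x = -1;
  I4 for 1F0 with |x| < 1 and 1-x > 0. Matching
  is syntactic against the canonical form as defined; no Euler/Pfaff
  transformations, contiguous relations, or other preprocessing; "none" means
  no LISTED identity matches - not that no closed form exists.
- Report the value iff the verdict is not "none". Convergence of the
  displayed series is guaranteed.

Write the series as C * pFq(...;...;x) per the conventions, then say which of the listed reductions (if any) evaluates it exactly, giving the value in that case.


With C = \frac{4}{9}: the canonical form is 1F1(-9; -\frac{2}{5}; -\frac{9}{5}). Verdict: terminating. With -9 upstairs the series is a 10-term polynomial sum; evaluated term by term. Its exact value is -\frac{446451516887}{251963712}.

The tell: with t_0 = \frac{4}{9}, the lower running product (C = 4/9, x = -9/5) is a rising factorial.
Adjacent-term ratio: r(k) = -\frac{9}{5} * (k-9) / [(k-\frac{2}{5}) (k+1)] ; factor over Q: parameters, x = -\frac{9}{5}, and C = \frac{4}{9}.


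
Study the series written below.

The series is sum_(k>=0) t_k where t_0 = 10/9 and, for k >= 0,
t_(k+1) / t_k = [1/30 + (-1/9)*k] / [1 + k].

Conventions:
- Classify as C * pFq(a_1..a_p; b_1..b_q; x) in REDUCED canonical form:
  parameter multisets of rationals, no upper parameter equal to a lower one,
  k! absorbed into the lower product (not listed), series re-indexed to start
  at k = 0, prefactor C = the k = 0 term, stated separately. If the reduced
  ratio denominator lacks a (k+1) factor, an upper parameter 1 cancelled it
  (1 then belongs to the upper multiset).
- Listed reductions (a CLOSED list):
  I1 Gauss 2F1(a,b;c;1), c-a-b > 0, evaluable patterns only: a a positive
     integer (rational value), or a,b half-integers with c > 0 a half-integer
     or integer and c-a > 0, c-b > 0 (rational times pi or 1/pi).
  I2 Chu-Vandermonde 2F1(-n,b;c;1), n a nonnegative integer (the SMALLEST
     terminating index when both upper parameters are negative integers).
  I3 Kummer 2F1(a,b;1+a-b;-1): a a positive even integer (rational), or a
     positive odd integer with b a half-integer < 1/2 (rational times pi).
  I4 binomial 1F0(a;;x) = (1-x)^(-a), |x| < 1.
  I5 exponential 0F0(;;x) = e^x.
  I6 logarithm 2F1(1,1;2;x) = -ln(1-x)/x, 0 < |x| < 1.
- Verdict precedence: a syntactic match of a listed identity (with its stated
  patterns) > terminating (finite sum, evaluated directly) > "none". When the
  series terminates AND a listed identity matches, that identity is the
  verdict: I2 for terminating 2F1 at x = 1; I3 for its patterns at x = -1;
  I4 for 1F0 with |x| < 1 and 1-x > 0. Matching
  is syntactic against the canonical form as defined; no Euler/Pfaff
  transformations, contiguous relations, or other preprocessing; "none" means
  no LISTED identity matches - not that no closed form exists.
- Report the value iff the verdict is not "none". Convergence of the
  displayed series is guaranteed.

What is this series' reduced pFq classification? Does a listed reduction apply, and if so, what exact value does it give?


Key observation: from the first term 10/9: roots of the ratio polynomials (prefactor 10/9) are the negated parameters.
Step ratio: r(k) = (-1/9) * (k-3/10) / [(k+1)] - rational in k. x = (-1/9); t_0 = 10/9; negate the roots.

At argument -1/9: a 1F0 with upper {-3/10}, lower {-}, scaled by C = 10/9. Verdict (x = -1/9): the I4 binomial reduction applies (the 1F0 binomial series: exponent 3/10, x = -1/9). Value: (10/9) * (10/9)^(3/10).


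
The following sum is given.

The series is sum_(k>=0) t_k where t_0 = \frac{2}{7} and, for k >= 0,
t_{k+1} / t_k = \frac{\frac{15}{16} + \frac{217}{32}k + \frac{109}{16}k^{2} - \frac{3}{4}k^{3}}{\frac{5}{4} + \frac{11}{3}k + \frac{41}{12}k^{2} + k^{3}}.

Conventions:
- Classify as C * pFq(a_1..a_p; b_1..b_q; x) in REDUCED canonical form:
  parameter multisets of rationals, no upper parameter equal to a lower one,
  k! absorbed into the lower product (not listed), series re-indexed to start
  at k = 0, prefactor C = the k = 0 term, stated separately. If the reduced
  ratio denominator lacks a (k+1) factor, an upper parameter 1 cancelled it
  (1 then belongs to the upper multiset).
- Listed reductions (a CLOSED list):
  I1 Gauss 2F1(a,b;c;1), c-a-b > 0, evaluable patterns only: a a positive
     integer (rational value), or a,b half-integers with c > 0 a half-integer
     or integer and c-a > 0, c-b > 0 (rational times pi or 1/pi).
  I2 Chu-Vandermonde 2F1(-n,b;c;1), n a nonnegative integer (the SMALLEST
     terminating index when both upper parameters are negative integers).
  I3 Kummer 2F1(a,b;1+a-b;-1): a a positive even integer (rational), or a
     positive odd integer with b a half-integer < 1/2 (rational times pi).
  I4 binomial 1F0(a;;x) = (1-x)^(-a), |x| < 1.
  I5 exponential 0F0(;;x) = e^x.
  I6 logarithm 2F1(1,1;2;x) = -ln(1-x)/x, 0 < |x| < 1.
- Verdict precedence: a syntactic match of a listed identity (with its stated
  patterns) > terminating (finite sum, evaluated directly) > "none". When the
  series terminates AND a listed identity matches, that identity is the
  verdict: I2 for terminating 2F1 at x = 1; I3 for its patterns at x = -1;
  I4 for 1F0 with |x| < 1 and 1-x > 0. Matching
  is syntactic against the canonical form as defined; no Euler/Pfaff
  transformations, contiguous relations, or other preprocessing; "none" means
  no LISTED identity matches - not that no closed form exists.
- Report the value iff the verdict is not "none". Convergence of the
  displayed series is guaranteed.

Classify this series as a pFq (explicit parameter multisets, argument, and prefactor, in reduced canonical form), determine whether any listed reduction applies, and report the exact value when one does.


The series (x = -\frac{3}{4}) is 2F1: upper {-10, \frac{1}{6}}, lower {\frac{5}{3}}, prefactor \frac{2}{7}. Verdict: terminating - the sum ends at index 10 because -10 is a negative integer; exact evaluation follows. Its exact value is \frac{520356929963129923}{274281971641745408}.

The tell: x = -\frac{3}{4} and the parameter 3/4 appears in both the upper and lower lists and cancels.
Ratio: r(k) = -\frac{3}{4} * (k-10) (k+\frac{1}{6}) / [(k+\frac{5}{3}) (k+1)] - rational in k. x = -\frac{3}{4}; t_0 = \frac{2}{7}; negate the roots.


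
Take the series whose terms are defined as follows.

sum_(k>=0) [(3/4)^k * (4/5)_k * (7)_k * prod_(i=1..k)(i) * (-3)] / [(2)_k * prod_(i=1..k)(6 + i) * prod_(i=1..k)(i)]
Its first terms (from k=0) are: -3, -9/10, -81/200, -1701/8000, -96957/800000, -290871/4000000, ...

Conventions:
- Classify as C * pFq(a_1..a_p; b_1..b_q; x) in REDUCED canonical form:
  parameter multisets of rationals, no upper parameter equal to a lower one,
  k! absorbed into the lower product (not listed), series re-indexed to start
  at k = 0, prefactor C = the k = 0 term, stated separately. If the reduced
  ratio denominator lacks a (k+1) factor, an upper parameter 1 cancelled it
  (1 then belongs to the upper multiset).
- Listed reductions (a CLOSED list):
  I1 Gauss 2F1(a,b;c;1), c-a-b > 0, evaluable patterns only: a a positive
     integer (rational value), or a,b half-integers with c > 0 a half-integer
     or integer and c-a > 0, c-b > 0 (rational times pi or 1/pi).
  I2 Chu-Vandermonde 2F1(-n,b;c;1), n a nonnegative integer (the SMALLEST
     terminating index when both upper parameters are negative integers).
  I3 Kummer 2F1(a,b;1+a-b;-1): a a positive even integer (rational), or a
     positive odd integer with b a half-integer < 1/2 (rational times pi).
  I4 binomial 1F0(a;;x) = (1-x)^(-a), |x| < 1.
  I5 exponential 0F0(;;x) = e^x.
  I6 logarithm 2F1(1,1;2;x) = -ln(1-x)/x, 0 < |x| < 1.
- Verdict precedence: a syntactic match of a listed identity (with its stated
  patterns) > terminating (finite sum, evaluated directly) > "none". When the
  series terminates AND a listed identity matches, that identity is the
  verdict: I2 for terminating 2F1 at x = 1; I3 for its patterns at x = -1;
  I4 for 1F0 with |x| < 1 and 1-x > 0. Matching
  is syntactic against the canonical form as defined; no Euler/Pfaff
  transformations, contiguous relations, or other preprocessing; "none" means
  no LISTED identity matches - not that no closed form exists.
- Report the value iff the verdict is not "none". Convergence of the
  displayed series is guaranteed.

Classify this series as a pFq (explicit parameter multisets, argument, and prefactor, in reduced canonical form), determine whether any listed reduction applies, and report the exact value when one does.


Reduced: x = 3/4, 2F1, upper = {4/5, 1}, lower = {2}, C = -3. Verdict: none. A 2F1 with upper {4/5, 1} fits none of I1-I6 at x = 3/4; the sum runs forever.

First insight: from the first term -3: the parameter 7 appears in both the upper and lower lists and cancels.
Adjacent-term ratio: r(k) = (3/4) * (k+4/5) (k+1) / [(k+2) (k+1)] - rational in k, leading ratio (3/4); with t_0 = -3, classification follows.


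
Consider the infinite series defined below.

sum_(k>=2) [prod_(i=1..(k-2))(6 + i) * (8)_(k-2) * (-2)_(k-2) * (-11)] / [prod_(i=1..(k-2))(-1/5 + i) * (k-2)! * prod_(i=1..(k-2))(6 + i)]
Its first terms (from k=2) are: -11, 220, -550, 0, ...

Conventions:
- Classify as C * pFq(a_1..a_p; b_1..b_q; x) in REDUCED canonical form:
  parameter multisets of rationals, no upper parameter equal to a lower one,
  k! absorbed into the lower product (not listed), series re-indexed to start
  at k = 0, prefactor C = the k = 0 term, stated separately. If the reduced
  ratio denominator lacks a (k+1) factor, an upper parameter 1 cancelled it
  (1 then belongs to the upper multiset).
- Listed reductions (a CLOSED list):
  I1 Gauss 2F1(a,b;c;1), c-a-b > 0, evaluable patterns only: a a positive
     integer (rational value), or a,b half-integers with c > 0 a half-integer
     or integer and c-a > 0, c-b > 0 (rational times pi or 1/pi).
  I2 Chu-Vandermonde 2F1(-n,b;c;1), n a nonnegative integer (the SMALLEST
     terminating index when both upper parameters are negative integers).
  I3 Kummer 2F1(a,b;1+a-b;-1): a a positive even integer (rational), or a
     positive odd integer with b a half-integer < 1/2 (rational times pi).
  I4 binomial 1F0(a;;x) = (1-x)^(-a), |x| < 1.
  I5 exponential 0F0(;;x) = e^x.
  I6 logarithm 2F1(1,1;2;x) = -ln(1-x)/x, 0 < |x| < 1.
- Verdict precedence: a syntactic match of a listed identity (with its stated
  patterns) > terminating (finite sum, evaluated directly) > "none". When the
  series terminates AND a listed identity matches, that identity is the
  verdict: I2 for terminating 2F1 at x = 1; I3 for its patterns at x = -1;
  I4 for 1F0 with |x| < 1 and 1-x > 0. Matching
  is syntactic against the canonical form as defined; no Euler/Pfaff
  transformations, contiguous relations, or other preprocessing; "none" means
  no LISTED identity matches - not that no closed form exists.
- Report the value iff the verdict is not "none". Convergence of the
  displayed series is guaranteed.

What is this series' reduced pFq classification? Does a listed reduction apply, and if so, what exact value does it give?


Prefactor -11, argument 1: 2F1 with upper {-2, 8} over lower {4/5}. Verdict: Vandermonde's identity (I2) matches (terminating 2F1 at x = 1 with n = 2, b = 8, c = 4/5). Hence: -341.

Key step: x = 1 and the lower running product (prefactor -11) is a rising factorial.
Ratio: r(k) = 1 * (k-2) (k+8) / [(k+4/5) (k+1)] - rational in k, leading ratio 1; with t_0 = -11, classification follows.


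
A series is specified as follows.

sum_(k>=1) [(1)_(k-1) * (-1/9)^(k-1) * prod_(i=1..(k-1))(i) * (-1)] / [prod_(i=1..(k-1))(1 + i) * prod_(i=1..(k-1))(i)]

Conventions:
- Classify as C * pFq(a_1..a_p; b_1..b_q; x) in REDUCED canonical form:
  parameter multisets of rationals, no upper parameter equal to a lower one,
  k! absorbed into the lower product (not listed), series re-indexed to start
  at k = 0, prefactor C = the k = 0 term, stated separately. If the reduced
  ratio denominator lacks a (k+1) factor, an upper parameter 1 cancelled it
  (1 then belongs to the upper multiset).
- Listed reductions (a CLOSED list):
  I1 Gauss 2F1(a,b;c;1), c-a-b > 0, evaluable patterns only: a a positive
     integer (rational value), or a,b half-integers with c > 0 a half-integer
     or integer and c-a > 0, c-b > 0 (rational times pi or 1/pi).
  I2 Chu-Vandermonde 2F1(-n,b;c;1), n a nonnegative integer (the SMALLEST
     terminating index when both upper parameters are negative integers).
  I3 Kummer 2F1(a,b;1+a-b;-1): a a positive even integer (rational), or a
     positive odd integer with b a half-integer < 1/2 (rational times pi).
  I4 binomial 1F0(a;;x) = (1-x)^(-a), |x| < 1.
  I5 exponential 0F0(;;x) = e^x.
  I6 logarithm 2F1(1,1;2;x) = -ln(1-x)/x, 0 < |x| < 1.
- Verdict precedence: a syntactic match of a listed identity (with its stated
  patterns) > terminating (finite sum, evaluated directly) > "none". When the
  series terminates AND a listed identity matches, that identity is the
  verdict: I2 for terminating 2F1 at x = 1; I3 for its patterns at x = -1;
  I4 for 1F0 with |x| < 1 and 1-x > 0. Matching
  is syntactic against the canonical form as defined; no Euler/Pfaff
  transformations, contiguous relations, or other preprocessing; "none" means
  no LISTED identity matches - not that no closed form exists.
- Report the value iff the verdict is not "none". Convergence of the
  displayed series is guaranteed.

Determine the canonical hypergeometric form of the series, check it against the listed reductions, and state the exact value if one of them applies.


Key observation: with t_0 = -1, the running product (C = -1, x = -1/9) telescopes to a rising factorial.
Step ratio: r(k) = (-1/9) * (k+1) (k+1) / [(k+2) (k+1)] - rational in k. x = (-1/9); t_0 = -1; negate the roots.

At argument -1/9: a 2F1 with upper {1, 1}, lower {2}, scaled by C = -1. Verdict: logarithm (I6) fires (the logarithm: parameters (1,1;2), x = -1/9). Value: (-9) * ln(10/9).


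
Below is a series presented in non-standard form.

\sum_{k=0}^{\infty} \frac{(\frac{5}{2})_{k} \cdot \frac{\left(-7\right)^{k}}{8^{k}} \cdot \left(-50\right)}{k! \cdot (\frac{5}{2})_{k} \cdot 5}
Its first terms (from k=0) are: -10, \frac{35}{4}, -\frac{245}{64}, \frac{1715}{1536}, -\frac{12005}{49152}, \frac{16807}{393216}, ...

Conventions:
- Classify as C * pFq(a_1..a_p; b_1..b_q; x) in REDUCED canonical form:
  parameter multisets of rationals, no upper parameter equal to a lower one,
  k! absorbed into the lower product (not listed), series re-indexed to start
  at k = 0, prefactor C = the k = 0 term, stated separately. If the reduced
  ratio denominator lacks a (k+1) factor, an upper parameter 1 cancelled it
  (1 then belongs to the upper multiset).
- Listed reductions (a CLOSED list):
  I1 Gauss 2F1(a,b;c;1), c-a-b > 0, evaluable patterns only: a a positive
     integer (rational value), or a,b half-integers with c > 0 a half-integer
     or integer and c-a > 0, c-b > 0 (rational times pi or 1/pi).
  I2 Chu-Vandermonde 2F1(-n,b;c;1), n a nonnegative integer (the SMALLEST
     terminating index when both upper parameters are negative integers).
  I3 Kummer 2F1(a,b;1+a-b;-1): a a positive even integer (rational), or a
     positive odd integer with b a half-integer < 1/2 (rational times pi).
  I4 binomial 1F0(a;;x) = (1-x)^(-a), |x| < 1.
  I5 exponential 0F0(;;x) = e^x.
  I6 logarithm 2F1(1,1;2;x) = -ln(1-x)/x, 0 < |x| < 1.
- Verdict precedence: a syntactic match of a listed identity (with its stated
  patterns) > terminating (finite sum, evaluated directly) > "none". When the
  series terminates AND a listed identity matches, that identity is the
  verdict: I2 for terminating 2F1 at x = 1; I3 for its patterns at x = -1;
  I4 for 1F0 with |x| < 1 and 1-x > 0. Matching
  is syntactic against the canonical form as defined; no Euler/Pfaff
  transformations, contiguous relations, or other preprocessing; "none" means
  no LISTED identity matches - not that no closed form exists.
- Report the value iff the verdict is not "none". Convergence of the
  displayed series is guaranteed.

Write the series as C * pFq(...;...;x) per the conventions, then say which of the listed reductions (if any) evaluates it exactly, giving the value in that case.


The series (x = -\frac{7}{8}) is 0F0: upper {-}, lower {-}, prefactor -10. Verdict at x = -\frac{7}{8}: the exponential series (I5) matches (the 0F0 exponential series at x = -\frac{7}{8}). Exact value: \left(-10\right) \cdot e^{-\frac{7}{8}}.

Key step: t_0 being -10, the parameter 5/2 appears in both the upper and lower lists and cancels.
Consecutive-term ratio: r(k) = -\frac{7}{8} * 1 / [(k+1)] - rational in k. x = -\frac{7}{8}; t_0 = -10; negate the roots.


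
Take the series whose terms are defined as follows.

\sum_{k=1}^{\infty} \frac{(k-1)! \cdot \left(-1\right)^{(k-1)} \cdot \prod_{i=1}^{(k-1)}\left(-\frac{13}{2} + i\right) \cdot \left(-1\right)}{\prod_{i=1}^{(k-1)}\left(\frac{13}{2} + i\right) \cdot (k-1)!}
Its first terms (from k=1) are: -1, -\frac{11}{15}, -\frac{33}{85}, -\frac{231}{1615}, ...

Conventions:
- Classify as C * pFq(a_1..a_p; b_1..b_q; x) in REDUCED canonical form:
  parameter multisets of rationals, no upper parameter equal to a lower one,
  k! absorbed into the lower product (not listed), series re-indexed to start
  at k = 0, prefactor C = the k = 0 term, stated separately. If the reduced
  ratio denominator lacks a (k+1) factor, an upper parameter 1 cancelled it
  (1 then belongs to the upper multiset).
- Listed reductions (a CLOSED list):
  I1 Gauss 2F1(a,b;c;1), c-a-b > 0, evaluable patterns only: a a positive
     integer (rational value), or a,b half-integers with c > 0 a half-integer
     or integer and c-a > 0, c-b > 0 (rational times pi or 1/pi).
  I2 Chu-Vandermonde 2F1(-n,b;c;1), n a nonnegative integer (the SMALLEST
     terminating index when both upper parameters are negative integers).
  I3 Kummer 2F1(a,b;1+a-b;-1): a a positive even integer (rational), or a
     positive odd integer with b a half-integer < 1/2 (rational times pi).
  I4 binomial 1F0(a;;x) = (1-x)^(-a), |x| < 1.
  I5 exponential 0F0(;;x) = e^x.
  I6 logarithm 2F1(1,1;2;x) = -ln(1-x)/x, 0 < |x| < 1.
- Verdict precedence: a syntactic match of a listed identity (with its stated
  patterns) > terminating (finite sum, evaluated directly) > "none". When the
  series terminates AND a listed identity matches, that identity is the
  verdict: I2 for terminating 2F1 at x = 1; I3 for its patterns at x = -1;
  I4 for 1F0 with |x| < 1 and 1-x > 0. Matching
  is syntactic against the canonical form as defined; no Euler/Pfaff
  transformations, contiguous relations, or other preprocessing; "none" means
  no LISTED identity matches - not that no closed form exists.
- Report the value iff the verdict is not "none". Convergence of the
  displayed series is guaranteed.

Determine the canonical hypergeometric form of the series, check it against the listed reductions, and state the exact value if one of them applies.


Prefactor -1, argument -1: 2F1 with upper {-\frac{11}{2}, 1} over lower {\frac{15}{2}}. Verdict: Kummer's theorem (I3) fires (x = -1; c = \frac{15}{2} equals 1+a-b for upper {-\frac{11}{2}, 1}: listed pattern). Value: \left(-\frac{3003}{4096}\right) \cdot \pi.

Structural cue: t_0 being -1, the lower running product (C = -1) is a rising factorial.
Adjacent-term ratio: r(k) = -1 * (k-\frac{11}{2}) (k+1) / [(k+\frac{15}{2}) (k+1)] - poly over poly, x = -1 from leading terms; C = -1 at k = 0.


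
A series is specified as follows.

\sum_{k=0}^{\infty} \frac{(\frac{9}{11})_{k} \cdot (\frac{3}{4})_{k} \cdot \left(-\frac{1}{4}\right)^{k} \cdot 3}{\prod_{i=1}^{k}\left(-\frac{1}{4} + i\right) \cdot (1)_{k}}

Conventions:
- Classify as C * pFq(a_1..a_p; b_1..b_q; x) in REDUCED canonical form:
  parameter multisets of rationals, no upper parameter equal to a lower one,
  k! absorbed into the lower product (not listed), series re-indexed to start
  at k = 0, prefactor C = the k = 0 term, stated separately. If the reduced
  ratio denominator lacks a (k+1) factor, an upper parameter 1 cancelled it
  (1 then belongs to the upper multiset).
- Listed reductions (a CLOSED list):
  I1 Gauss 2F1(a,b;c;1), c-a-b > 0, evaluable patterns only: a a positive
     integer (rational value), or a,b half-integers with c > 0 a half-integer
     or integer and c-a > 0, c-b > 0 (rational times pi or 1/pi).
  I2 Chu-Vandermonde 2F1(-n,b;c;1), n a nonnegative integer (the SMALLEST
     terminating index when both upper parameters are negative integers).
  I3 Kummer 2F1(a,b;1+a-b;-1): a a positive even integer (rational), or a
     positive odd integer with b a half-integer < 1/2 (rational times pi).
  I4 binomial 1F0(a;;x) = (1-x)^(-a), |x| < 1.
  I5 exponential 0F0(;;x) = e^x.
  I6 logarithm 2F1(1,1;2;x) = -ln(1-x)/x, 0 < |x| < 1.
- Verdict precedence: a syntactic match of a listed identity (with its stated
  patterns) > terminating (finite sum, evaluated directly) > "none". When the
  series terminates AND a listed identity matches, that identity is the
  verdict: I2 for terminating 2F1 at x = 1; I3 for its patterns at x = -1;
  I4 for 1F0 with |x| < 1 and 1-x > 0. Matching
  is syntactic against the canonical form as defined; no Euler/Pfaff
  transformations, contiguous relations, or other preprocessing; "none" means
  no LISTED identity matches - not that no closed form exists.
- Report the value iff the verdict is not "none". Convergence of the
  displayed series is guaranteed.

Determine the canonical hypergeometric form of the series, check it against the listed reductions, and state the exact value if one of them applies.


Key observation: x = -\frac{1}{4} and the lower running product (prefactor 3) is a rising factorial.
Consecutive-term ratio: r(k) = -\frac{1}{4} * (k+\frac{9}{11}) / [(k+1)] - rational in k. x = -\frac{1}{4}; t_0 = 3; negate the roots.

At argument -\frac{1}{4}: a 1F0 with upper {\frac{9}{11}}, lower {-}, scaled by C = 3. Verdict: the I4 binomial reduction applies (the 1F0 binomial series: exponent -9/11, x = -\frac{1}{4}). Its exact value is 3 \cdot \left(\frac{5}{4}\right)^{-\frac{9}{11}}.


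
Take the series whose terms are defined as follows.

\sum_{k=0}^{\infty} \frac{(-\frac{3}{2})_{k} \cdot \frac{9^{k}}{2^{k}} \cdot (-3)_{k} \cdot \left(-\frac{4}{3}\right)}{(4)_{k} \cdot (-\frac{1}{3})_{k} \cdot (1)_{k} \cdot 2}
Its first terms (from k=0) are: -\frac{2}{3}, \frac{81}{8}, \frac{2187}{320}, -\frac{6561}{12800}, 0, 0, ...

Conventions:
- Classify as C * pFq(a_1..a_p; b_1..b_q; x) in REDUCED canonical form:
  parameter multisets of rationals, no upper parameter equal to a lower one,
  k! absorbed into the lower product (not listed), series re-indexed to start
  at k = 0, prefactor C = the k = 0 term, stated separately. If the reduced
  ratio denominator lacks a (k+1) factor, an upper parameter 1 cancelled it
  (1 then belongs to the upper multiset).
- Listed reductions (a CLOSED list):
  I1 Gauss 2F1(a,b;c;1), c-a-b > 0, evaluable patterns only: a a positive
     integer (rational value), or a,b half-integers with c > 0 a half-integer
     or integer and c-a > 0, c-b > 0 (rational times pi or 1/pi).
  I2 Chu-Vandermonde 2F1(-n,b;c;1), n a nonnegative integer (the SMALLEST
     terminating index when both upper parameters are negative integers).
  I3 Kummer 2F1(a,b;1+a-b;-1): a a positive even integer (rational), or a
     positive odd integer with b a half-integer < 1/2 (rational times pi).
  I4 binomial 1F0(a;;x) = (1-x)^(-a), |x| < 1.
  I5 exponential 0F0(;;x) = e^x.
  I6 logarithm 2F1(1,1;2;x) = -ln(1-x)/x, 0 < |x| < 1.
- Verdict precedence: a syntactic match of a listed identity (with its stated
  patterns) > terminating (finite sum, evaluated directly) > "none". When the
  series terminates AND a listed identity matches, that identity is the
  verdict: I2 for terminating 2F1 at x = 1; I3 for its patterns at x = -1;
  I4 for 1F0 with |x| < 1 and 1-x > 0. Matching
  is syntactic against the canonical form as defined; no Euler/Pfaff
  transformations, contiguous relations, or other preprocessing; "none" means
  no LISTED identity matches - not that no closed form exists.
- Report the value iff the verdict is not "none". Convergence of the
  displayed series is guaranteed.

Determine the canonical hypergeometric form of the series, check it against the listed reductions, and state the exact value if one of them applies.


Canonical form: C = -\frac{2}{3} times 2F2 with upper {-3, -\frac{3}{2}}, lower {-\frac{1}{3}, 4}, x = \frac{9}{2}. Verdict: terminating - upper -3 stops the sum at k = 3; the 4 terms are added exactly. Value: \frac{605957}{38400}.

Structural cue: t_0 being -\frac{2}{3}, (1)_k (prefactor -2/3) is k! itself.
Term ratio: r(k) = \frac{9}{2} * (k-3) (k-\frac{3}{2}) / [(k-\frac{1}{3}) (k+4) (k+1)] ; factor over Q: parameters, x = \frac{9}{2}, and C = -\frac{2}{3}.
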